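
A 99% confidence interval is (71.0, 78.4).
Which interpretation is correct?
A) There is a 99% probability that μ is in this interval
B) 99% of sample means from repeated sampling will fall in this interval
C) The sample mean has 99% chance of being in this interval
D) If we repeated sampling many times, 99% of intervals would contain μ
D

A) Wrong — μ is fixed; the randomness lives in the interval, not in μ.
B) Wrong — coverage applies to intervals containing μ, not to future x̄ values.
C) Wrong — x̄ is observed and sits in the interval by construction.
D) Correct — this is the frequentist long-run coverage interpretation.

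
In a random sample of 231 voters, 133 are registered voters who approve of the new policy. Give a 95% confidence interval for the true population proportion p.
(0.512, 0.639)

Proportion CI:
p̂ = 133/231 = 0.57576
SE = √(p̂(1-p̂)/n) = √(0.57576 · 0.42424 / 231) = 0.03252

z* = 1.960
Margin = z* · SE = 1.960 · 0.03252 = 0.0637

CI: 0.57576 ± 0.0637 = (0.512, 0.639)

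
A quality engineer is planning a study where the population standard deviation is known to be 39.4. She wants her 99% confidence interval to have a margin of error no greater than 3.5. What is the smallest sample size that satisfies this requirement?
n ≥ 841

For margin E ≤ 3.5:
n ≥ (z* · σ / E)²
n ≥ (2.576 · 39.4 / 3.5)²
n ≥ 840.91

Minimum n = 841 (rounding up)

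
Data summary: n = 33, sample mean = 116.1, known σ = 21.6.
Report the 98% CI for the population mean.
(107.35, 124.85)

z-interval (σ known):
z* = 2.326 for 98% confidence

Margin of error = z* · σ/√n = 2.326 · 21.6/√33 = 8.75

CI: (116.1 - 8.75, 116.1 + 8.75) = (107.35, 124.85)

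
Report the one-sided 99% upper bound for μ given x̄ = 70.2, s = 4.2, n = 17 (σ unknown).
μ ≤ 72.83

Upper bound (one-sided):
t* = 2.583 (one-sided for 99%)
Upper bound = x̄ + t* · s/√n = 70.2 + 2.583 · 4.2/√17 = 72.83

We are 99% confident that μ ≤ 72.83.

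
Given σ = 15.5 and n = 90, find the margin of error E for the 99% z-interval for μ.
Margin of error = 4.21

Margin of error = z* · σ/√n
= 2.576 · 15.5/√90
= 2.576 · 15.5/9.4868
= 4.21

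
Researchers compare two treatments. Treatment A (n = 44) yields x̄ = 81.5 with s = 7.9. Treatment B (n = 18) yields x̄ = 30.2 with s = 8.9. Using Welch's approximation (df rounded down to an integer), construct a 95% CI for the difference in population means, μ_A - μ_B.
(46.36, 56.24)

Difference: x̄₁ - x̄₂ = 51.30
SE = √(s₁²/n₁ + s₂²/n₂) = √(7.9²/44 + 8.9²/18) = 2.4123
df = 28.55 → 28 (Welch–Satterthwaite, rounded down)
t* = 2.048

CI: 51.30 ± 2.048 · 2.4123 = 51.30 ± 4.94 = (46.36, 56.24)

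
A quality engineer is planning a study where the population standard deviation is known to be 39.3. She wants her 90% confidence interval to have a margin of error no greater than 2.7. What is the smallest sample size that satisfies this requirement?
n ≥ 574

For margin E ≤ 2.7:
n ≥ (z* · σ / E)²
n ≥ (1.645 · 39.3 / 2.7)²
n ≥ 573.31

Minimum n = 574 (rounding up)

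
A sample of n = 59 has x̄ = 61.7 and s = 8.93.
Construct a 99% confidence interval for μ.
(58.60, 64.80)

t-interval (σ unknown):
df = n - 1 = 58
t* = 2.663 for 99% confidence

Margin of error = t* · s/√n = 2.663 · 8.93/√59 = 3.10

CI: (58.60, 64.80)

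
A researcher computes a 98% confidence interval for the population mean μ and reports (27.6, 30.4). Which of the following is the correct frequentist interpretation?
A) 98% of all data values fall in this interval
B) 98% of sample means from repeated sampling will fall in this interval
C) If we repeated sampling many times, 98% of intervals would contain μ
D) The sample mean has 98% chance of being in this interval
C

A) Wrong — a CI is about the parameter μ, not individual data values.
B) Wrong — coverage applies to intervals containing μ, not to future x̄ values.
C) Correct — this is the frequentist long-run coverage interpretation.
D) Wrong — x̄ is observed and sits in the interval by construction.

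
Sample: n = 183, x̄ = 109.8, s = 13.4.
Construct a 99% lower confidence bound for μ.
μ ≥ 107.48

Lower bound (one-sided):
t* = 2.347 (one-sided for 99%)
Lower bound = x̄ - t* · s/√n = 109.8 - 2.347 · 13.4/√183 = 107.48

We are 99% confident that μ ≥ 107.48.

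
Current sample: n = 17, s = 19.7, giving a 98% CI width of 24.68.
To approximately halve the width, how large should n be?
n ≈ 68

CI width ∝ 1/√n
To reduce width by factor 2, need √n to grow by 2 → need 2² = 4 times as many samples.

Current: n = 17, width = 24.68
New: n = 68, width ≈ 11.39

Width reduced by factor of 24.68/11.39 = 2.17.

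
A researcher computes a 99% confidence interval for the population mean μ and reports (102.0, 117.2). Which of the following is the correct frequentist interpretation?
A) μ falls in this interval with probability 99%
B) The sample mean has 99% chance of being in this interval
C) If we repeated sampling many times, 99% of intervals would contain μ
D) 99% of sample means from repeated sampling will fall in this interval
C

A) Wrong — μ is fixed; the randomness lives in the interval, not in μ.
B) Wrong — x̄ is observed and sits in the interval by construction.
C) Correct — this is the frequentist long-run coverage interpretation.
D) Wrong — coverage applies to intervals containing μ, not to future x̄ values.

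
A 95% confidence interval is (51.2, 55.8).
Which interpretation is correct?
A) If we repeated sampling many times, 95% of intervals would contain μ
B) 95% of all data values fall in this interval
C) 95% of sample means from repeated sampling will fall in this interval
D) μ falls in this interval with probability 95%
A

A) Correct — this is the frequentist long-run coverage interpretation.
B) Wrong — a CI is about the parameter μ, not individual data values.
C) Wrong — coverage applies to intervals containing μ, not to future x̄ values.
D) Wrong — μ is fixed; the randomness lives in the interval, not in μ.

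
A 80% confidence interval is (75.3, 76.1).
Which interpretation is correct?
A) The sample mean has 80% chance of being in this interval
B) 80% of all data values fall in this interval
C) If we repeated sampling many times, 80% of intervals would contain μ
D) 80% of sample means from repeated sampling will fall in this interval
C

A) Wrong — x̄ is observed and sits in the interval by construction.
B) Wrong — a CI is about the parameter μ, not individual data values.
C) Correct — this is the frequentist long-run coverage interpretation.
D) Wrong — coverage applies to intervals containing μ, not to future x̄ values.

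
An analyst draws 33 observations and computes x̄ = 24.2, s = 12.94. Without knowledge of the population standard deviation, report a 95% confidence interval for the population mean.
(19.61, 28.79)

t-interval (σ unknown):
df = n - 1 = 32
t* = 2.037 for 95% confidence

Margin of error = t* · s/√n = 2.037 · 12.94/√33 = 4.59

CI: (19.61, 28.79)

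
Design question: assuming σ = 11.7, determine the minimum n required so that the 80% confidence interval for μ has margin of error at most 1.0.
n ≥ 225

For margin E ≤ 1.0:
n ≥ (z* · σ / E)²
n ≥ (1.282 · 11.7 / 1.0)²
n ≥ 224.98

Minimum n = 225 (rounding up)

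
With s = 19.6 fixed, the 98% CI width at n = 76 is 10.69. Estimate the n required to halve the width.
n ≈ 304

CI width ∝ 1/√n
To reduce width by factor 2, need √n to grow by 2 → need 2² = 4 times as many samples.

Current: n = 76, width = 10.69
New: n = 304, width ≈ 5.26

Width reduced by factor of 10.69/5.26 = 2.03.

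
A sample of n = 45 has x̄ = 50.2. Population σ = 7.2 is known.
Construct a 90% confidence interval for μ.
(48.43, 51.97)

z-interval (σ known):
z* = 1.645 for 90% confidence

Margin of error = z* · σ/√n = 1.645 · 7.2/√45 = 1.77

CI: (50.2 - 1.77, 50.2 + 1.77) = (48.43, 51.97)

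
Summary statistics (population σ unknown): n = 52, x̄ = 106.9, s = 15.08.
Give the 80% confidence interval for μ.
(104.19, 109.61)

t-interval (σ unknown):
df = n - 1 = 51
t* = 1.298 for 80% confidence

Margin of error = t* · s/√n = 1.298 · 15.08/√52 = 2.71

CI: (104.19, 109.61)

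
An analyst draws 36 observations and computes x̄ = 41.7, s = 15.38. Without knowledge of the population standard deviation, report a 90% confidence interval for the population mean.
(37.37, 46.03)

t-interval (σ unknown):
df = n - 1 = 35
t* = 1.690 for 90% confidence

Margin of error = t* · s/√n = 1.690 · 15.38/√36 = 4.33

CI: (37.37, 46.03)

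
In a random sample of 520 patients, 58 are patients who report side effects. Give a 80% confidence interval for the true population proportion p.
(0.094, 0.129)

Proportion CI:
p̂ = 58/520 = 0.11154
SE = √(p̂(1-p̂)/n) = √(0.11154 · 0.88846 / 520) = 0.01380

z* = 1.282
Margin = z* · SE = 1.282 · 0.01380 = 0.0177

CI: 0.11154 ± 0.0177 = (0.094, 0.129)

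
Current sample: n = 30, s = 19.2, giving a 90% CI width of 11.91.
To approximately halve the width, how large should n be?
n ≈ 120

CI width ∝ 1/√n
To reduce width by factor 2, need √n to grow by 2 → need 2² = 4 times as many samples.

Current: n = 30, width = 11.91
New: n = 120, width ≈ 5.81

Width reduced by factor of 11.91/5.81 = 2.05.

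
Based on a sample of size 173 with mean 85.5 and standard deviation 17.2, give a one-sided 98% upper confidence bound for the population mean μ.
μ ≤ 88.21

Upper bound (one-sided):
t* = 2.069 (one-sided for 98%)
Upper bound = x̄ + t* · s/√n = 85.5 + 2.069 · 17.2/√173 = 88.21

We are 98% confident that μ ≤ 88.21.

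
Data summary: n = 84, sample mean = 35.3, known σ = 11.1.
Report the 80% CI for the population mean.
(33.75, 36.85)

z-interval (σ known):
z* = 1.282 for 80% confidence

Margin of error = z* · σ/√n = 1.282 · 11.1/√84 = 1.55

CI: (35.3 - 1.55, 35.3 + 1.55) = (33.75, 36.85)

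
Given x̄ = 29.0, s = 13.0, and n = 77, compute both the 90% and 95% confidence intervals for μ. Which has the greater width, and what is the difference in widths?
95% CI is wider by 0.97

df = 76
90% CI: t* = 1.665, (26.53, 31.47), width = 2 · t* · s/√n = 4.93
95% CI: t* = 1.992, (26.05, 31.95), width = 2 · t* · s/√n = 5.90

The 95% CI is wider by 5.90 - 4.93 = 0.97.
Higher confidence requires a wider interval.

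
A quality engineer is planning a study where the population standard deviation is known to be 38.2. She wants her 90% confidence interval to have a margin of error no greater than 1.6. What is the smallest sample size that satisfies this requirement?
n ≥ 1543

For margin E ≤ 1.6:
n ≥ (z* · σ / E)²
n ≥ (1.645 · 38.2 / 1.6)²
n ≥ 1542.48

Minimum n = 1543 (rounding up)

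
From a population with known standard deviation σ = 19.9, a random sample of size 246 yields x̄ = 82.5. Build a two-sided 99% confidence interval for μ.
(79.23, 85.77)

z-interval (σ known):
z* = 2.576 for 99% confidence

Margin of error = z* · σ/√n = 2.576 · 19.9/√246 = 3.27

CI: (82.5 - 3.27, 82.5 + 3.27) = (79.23, 85.77)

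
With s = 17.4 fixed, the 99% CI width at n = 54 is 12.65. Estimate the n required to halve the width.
n ≈ 216

CI width ∝ 1/√n
To reduce width by factor 2, need √n to grow by 2 → need 2² = 4 times as many samples.

Current: n = 54, width = 12.65
New: n = 216, width ≈ 6.15

Width reduced by factor of 12.65/6.15 = 2.06.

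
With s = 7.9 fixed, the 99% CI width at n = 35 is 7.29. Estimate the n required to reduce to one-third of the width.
n ≈ 315

CI width ∝ 1/√n
To reduce width by factor 3, need √n to grow by 3 → need 3² = 9 times as many samples.

Current: n = 35, width = 7.29
New: n = 315, width ≈ 2.31

Width reduced by factor of 7.29/2.31 = 3.16.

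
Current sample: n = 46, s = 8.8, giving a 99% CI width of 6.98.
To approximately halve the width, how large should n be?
n ≈ 184

CI width ∝ 1/√n
To reduce width by factor 2, need √n to grow by 2 → need 2² = 4 times as many samples.

Current: n = 46, width = 6.98
New: n = 184, width ≈ 3.38

Width reduced by factor of 6.98/3.38 = 2.07.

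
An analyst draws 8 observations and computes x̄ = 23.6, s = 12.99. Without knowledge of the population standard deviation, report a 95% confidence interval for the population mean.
(12.74, 34.46)

t-interval (σ unknown):
df = n - 1 = 7
t* = 2.365 for 95% confidence

Margin of error = t* · s/√n = 2.365 · 12.99/√8 = 10.86

CI: (12.74, 34.46)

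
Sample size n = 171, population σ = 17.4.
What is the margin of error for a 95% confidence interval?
Margin of error = 2.61

Margin of error = z* · σ/√n
= 1.960 · 17.4/√171
= 1.960 · 17.4/13.0767
= 2.61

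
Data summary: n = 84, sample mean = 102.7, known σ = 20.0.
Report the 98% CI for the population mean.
(97.62, 107.78)

z-interval (σ known):
z* = 2.326 for 98% confidence

Margin of error = z* · σ/√n = 2.326 · 20.0/√84 = 5.08

CI: (102.7 - 5.08, 102.7 + 5.08) = (97.62, 107.78)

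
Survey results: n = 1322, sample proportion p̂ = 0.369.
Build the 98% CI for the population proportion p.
(0.338, 0.400)

Proportion CI:
SE = √(p̂(1-p̂)/n) = √(0.369 · 0.631 / 1322) = 0.01327

z* = 2.326
Margin = z* · SE = 2.326 · 0.01327 = 0.0309

CI: 0.369 ± 0.0309 = (0.338, 0.400)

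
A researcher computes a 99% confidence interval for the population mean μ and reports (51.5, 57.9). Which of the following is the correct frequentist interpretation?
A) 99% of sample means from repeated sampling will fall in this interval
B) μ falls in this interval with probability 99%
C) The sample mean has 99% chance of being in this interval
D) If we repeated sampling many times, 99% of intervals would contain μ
D

A) Wrong — coverage applies to intervals containing μ, not to future x̄ values.
B) Wrong — μ is fixed; the randomness lives in the interval, not in μ.
C) Wrong — x̄ is observed and sits in the interval by construction.
D) Correct — this is the frequentist long-run coverage interpretation.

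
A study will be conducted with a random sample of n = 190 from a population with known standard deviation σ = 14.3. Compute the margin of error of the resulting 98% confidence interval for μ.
Margin of error = 2.41

Margin of error = z* · σ/√n
= 2.326 · 14.3/√190
= 2.326 · 14.3/13.7840
= 2.41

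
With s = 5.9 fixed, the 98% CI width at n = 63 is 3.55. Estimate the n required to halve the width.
n ≈ 252

CI width ∝ 1/√n
To reduce width by factor 2, need √n to grow by 2 → need 2² = 4 times as many samples.

Current: n = 63, width = 3.55
New: n = 252, width ≈ 1.74

Width reduced by factor of 3.55/1.74 = 2.04.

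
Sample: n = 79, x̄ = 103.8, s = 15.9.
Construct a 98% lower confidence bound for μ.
μ ≥ 100.06

Lower bound (one-sided):
t* = 2.089 (one-sided for 98%)
Lower bound = x̄ - t* · s/√n = 103.8 - 2.089 · 15.9/√79 = 100.06

We are 98% confident that μ ≥ 100.06.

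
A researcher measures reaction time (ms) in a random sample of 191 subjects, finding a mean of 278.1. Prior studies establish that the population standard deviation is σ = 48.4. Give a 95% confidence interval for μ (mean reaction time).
(271.24, 284.96)

z-interval (σ known):
z* = 1.960 for 95% confidence

Margin of error = z* · σ/√n = 1.960 · 48.4/√191 = 6.86

CI: (278.1 - 6.86, 278.1 + 6.86) = (271.24, 284.96)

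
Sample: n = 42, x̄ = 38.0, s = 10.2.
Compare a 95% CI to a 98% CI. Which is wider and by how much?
98% CI is wider by 1.26

df = 41
95% CI: t* = 2.020, (34.82, 41.18), width = 2 · t* · s/√n = 6.36
98% CI: t* = 2.421, (34.19, 41.81), width = 2 · t* · s/√n = 7.62

The 98% CI is wider by 7.62 - 6.36 = 1.26.
Higher confidence requires a wider interval.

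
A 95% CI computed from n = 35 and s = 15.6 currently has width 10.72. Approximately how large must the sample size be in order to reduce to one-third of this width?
n ≈ 315

CI width ∝ 1/√n
To reduce width by factor 3, need √n to grow by 3 → need 3² = 9 times as many samples.

Current: n = 35, width = 10.72
New: n = 315, width ≈ 3.46

Width reduced by factor of 10.72/3.46 = 3.10.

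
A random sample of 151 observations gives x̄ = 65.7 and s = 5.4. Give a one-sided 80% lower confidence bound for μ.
μ ≥ 65.33

Lower bound (one-sided):
t* = 0.844 (one-sided for 80%)
Lower bound = x̄ - t* · s/√n = 65.7 - 0.844 · 5.4/√151 = 65.33

We are 80% confident that μ ≥ 65.33.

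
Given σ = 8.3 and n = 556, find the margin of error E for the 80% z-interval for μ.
Margin of error = 0.45

Margin of error = z* · σ/√n
= 1.282 · 8.3/√556
= 1.282 · 8.3/23.5797
= 0.45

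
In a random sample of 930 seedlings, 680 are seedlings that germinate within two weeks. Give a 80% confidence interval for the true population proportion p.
(0.713, 0.750)

Proportion CI:
p̂ = 680/930 = 0.73118
SE = √(p̂(1-p̂)/n) = √(0.73118 · 0.26882 / 930) = 0.01454

z* = 1.282
Margin = z* · SE = 1.282 · 0.01454 = 0.0186

CI: 0.73118 ± 0.0186 = (0.713, 0.750)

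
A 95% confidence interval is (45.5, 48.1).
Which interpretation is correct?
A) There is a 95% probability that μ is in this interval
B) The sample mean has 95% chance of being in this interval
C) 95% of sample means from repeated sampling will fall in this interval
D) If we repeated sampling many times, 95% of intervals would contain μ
D

A) Wrong — μ is fixed; the randomness lives in the interval, not in μ.
B) Wrong — x̄ is observed and sits in the interval by construction.
C) Wrong — coverage applies to intervals containing μ, not to future x̄ values.
D) Correct — this is the frequentist long-run coverage interpretation.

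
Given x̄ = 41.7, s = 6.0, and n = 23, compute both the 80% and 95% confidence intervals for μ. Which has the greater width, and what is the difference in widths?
95% CI is wider by 1.88

df = 22
80% CI: t* = 1.321, (40.05, 43.35), width = 2 · t* · s/√n = 3.31
95% CI: t* = 2.074, (39.11, 44.29), width = 2 · t* · s/√n = 5.19

The 95% CI is wider by 5.19 - 3.31 = 1.88.
Higher confidence requires a wider interval.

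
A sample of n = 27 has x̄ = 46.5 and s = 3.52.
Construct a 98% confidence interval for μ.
(44.82, 48.18)

t-interval (σ unknown):
df = n - 1 = 26
t* = 2.479 for 98% confidence

Margin of error = t* · s/√n = 2.479 · 3.52/√27 = 1.68

CI: (44.82, 48.18)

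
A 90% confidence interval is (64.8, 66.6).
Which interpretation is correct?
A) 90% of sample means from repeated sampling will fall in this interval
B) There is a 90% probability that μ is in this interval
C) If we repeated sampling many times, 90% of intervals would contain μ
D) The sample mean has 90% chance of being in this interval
C

A) Wrong — coverage applies to intervals containing μ, not to future x̄ values.
B) Wrong — μ is fixed; the randomness lives in the interval, not in μ.
C) Correct — this is the frequentist long-run coverage interpretation.
D) Wrong — x̄ is observed and sits in the interval by construction.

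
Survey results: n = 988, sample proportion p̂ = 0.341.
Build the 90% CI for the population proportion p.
(0.316, 0.366)

Proportion CI:
SE = √(p̂(1-p̂)/n) = √(0.341 · 0.659 / 988) = 0.01508

z* = 1.645
Margin = z* · SE = 1.645 · 0.01508 = 0.0248

CI: 0.341 ± 0.0248 = (0.316, 0.366)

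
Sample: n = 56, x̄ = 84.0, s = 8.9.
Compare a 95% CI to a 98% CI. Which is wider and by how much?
98% CI is wider by 0.93

df = 55
95% CI: t* = 2.004, (81.62, 86.38), width = 2 · t* · s/√n = 4.77
98% CI: t* = 2.396, (81.15, 86.85), width = 2 · t* · s/√n = 5.70

The 98% CI is wider by 5.70 - 4.77 = 0.93.
Higher confidence requires a wider interval.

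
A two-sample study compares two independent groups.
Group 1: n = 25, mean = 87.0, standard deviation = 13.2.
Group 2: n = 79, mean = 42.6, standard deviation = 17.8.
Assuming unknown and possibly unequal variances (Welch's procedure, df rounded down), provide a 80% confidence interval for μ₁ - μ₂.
(40.10, 48.70)

Difference: x̄₁ - x̄₂ = 44.40
SE = √(s₁²/n₁ + s₂²/n₂) = √(13.2²/25 + 17.8²/79) = 3.3136
df = 54.06 → 54 (Welch–Satterthwaite, rounded down)
t* = 1.297

CI: 44.40 ± 1.297 · 3.3136 = 44.40 ± 4.30 = (40.10, 48.70)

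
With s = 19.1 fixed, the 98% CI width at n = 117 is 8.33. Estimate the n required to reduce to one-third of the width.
n ≈ 1053

CI width ∝ 1/√n
To reduce width by factor 3, need √n to grow by 3 → need 3² = 9 times as many samples.

Current: n = 117, width = 8.33
New: n = 1053, width ≈ 2.74

Width reduced by factor of 8.33/2.74 = 3.04.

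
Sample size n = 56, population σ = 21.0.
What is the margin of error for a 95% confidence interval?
Margin of error = 5.50

Margin of error = z* · σ/√n
= 1.960 · 21.0/√56
= 1.960 · 21.0/7.4833
= 5.50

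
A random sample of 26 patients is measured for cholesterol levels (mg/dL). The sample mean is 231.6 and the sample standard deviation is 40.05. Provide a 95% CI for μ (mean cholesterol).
(215.42, 247.78)

t-interval (σ unknown):
df = n - 1 = 25
t* = 2.060 for 95% confidence

Margin of error = t* · s/√n = 2.060 · 40.05/√26 = 16.18

CI: (215.42, 247.78)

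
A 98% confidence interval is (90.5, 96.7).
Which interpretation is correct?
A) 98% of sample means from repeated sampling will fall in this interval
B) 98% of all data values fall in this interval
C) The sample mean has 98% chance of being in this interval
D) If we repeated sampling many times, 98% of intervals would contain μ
D

A) Wrong — coverage applies to intervals containing μ, not to future x̄ values.
B) Wrong — a CI is about the parameter μ, not individual data values.
C) Wrong — x̄ is observed and sits in the interval by construction.
D) Correct — this is the frequentist long-run coverage interpretation.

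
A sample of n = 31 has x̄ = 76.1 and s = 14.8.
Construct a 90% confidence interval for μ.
(71.59, 80.61)

t-interval (σ unknown):
df = n - 1 = 30
t* = 1.697 for 90% confidence

Margin of error = t* · s/√n = 1.697 · 14.8/√31 = 4.51

CI: (71.59, 80.61)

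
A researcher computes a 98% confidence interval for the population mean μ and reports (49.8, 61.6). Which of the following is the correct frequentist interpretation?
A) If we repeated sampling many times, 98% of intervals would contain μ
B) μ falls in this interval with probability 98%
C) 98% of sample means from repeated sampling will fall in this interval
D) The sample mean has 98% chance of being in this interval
A

A) Correct — this is the frequentist long-run coverage interpretation.
B) Wrong — μ is fixed; the randomness lives in the interval, not in μ.
C) Wrong — coverage applies to intervals containing μ, not to future x̄ values.
D) Wrong — x̄ is observed and sits in the interval by construction.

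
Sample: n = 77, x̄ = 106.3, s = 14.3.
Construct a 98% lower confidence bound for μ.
μ ≥ 102.89

Lower bound (one-sided):
t* = 2.090 (one-sided for 98%)
Lower bound = x̄ - t* · s/√n = 106.3 - 2.090 · 14.3/√77 = 102.89

We are 98% confident that μ ≥ 102.89.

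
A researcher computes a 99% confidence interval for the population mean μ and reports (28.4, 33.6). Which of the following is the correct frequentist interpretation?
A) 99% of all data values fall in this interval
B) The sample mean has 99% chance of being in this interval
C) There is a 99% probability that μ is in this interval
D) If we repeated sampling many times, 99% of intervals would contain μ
D

A) Wrong — a CI is about the parameter μ, not individual data values.
B) Wrong — x̄ is observed and sits in the interval by construction.
C) Wrong — μ is fixed; the randomness lives in the interval, not in μ.
D) Correct — this is the frequentist long-run coverage interpretation.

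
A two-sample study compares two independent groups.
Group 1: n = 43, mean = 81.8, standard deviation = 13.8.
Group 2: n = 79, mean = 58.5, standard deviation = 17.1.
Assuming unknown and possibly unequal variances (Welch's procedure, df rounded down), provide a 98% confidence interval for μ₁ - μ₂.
(16.56, 30.04)

Difference: x̄₁ - x̄₂ = 23.30
SE = √(s₁²/n₁ + s₂²/n₂) = √(13.8²/43 + 17.1²/79) = 2.8514
df = 102.85 → 102 (Welch–Satterthwaite, rounded down)
t* = 2.363

CI: 23.30 ± 2.363 · 2.8514 = 23.30 ± 6.74 = (16.56, 30.04)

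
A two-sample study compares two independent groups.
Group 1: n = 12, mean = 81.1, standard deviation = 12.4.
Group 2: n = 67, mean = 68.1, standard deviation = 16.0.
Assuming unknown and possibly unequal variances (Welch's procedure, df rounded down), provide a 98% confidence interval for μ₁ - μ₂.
(2.59, 23.41)

Difference: x̄₁ - x̄₂ = 13.00
SE = √(s₁²/n₁ + s₂²/n₂) = √(12.4²/12 + 16.0²/67) = 4.0785
df = 18.27 → 18 (Welch–Satterthwaite, rounded down)
t* = 2.552

CI: 13.00 ± 2.552 · 4.0785 = 13.00 ± 10.41 = (2.59, 23.41)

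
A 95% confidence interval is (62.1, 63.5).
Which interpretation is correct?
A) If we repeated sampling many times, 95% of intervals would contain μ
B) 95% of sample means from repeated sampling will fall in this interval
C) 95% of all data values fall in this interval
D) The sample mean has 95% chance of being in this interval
A

A) Correct — this is the frequentist long-run coverage interpretation.
B) Wrong — coverage applies to intervals containing μ, not to future x̄ values.
C) Wrong — a CI is about the parameter μ, not individual data values.
D) Wrong — x̄ is observed and sits in the interval by construction.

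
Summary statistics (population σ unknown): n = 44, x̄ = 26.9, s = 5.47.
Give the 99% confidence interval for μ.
(24.68, 29.12)

t-interval (σ unknown):
df = n - 1 = 43
t* = 2.695 for 99% confidence

Margin of error = t* · s/√n = 2.695 · 5.47/√44 = 2.22

CI: (24.68, 29.12)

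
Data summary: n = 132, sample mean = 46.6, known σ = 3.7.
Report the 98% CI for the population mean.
(45.85, 47.35)

z-interval (σ known):
z* = 2.326 for 98% confidence

Margin of error = z* · σ/√n = 2.326 · 3.7/√132 = 0.75

CI: (46.6 - 0.75, 46.6 + 0.75) = (45.85, 47.35)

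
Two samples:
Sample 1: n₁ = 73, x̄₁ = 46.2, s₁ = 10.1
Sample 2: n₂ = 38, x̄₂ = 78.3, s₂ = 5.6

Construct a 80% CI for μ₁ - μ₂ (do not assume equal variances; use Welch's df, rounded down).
(-34.02, -30.18)

Difference: x̄₁ - x̄₂ = -32.10
SE = √(s₁²/n₁ + s₂²/n₂) = √(10.1²/73 + 5.6²/38) = 1.4909
df = 108.51 → 108 (Welch–Satterthwaite, rounded down)
t* = 1.289

CI: -32.10 ± 1.289 · 1.4909 = -32.10 ± 1.92 = (-34.02, -30.18)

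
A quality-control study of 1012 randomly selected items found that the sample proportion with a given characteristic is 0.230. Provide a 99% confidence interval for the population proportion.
(0.196, 0.264)

Proportion CI:
SE = √(p̂(1-p̂)/n) = √(0.230 · 0.770 / 1012) = 0.01323

z* = 2.576
Margin = z* · SE = 2.576 · 0.01323 = 0.0341

CI: 0.230 ± 0.0341 = (0.196, 0.264)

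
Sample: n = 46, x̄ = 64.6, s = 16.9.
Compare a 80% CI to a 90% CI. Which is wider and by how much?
90% CI is wider by 1.89

df = 45
80% CI: t* = 1.301, (61.36, 67.84), width = 2 · t* · s/√n = 6.48
90% CI: t* = 1.679, (60.42, 68.78), width = 2 · t* · s/√n = 8.37

The 90% CI is wider by 8.37 - 6.48 = 1.89.
Higher confidence requires a wider interval.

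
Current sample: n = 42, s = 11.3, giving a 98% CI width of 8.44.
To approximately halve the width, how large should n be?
n ≈ 168

CI width ∝ 1/√n
To reduce width by factor 2, need √n to grow by 2 → need 2² = 4 times as many samples.

Current: n = 42, width = 8.44
New: n = 168, width ≈ 4.10

Width reduced by factor of 8.44/4.10 = 2.06.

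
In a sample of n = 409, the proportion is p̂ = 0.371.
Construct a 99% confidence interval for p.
(0.309, 0.433)

Proportion CI:
SE = √(p̂(1-p̂)/n) = √(0.371 · 0.629 / 409) = 0.02389

z* = 2.576
Margin = z* · SE = 2.576 · 0.02389 = 0.0615

CI: 0.371 ± 0.0615 = (0.309, 0.433)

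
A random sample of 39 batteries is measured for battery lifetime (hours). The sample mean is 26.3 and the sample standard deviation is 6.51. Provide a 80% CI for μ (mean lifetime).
(24.94, 27.66)

t-interval (σ unknown):
df = n - 1 = 38
t* = 1.304 for 80% confidence

Margin of error = t* · s/√n = 1.304 · 6.51/√39 = 1.36

CI: (24.94, 27.66)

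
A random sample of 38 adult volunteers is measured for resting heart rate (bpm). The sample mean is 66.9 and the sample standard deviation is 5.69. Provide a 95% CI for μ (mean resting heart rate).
(65.03, 68.77)

t-interval (σ unknown):
df = n - 1 = 37
t* = 2.026 for 95% confidence

Margin of error = t* · s/√n = 2.026 · 5.69/√38 = 1.87

CI: (65.03, 68.77)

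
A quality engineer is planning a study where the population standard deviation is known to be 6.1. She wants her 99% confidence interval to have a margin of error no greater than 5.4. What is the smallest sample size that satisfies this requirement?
n ≥ 9

For margin E ≤ 5.4:
n ≥ (z* · σ / E)²
n ≥ (2.576 · 6.1 / 5.4)²
n ≥ 8.47

Minimum n = 9 (rounding up)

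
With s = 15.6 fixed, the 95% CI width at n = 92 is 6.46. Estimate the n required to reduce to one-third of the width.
n ≈ 828

CI width ∝ 1/√n
To reduce width by factor 3, need √n to grow by 3 → need 3² = 9 times as many samples.

Current: n = 92, width = 6.46
New: n = 828, width ≈ 2.13

Width reduced by factor of 6.46/2.13 = 3.03.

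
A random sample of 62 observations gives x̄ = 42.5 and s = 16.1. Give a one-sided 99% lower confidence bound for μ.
μ ≥ 37.62

Lower bound (one-sided):
t* = 2.389 (one-sided for 99%)
Lower bound = x̄ - t* · s/√n = 42.5 - 2.389 · 16.1/√62 = 37.62

We are 99% confident that μ ≥ 37.62.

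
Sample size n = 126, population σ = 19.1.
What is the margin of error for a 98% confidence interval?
Margin of error = 3.96

Margin of error = z* · σ/√n
= 2.326 · 19.1/√126
= 2.326 · 19.1/11.2250
= 3.96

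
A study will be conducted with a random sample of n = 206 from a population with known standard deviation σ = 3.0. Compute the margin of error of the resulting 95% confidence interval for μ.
Margin of error = 0.41

Margin of error = z* · σ/√n
= 1.960 · 3.0/√206
= 1.960 · 3.0/14.3527
= 0.41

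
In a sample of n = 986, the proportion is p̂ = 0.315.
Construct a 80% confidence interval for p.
(0.296, 0.334)

Proportion CI:
SE = √(p̂(1-p̂)/n) = √(0.315 · 0.685 / 986) = 0.01479

z* = 1.282
Margin = z* · SE = 1.282 · 0.01479 = 0.0190

CI: 0.315 ± 0.0190 = (0.296, 0.334)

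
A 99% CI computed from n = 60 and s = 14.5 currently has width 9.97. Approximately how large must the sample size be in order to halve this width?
n ≈ 240

CI width ∝ 1/√n
To reduce width by factor 2, need √n to grow by 2 → need 2² = 4 times as many samples.

Current: n = 60, width = 9.97
New: n = 240, width ≈ 4.86

Width reduced by factor of 9.97/4.86 = 2.05.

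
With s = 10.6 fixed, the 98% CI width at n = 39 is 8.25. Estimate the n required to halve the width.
n ≈ 156

CI width ∝ 1/√n
To reduce width by factor 2, need √n to grow by 2 → need 2² = 4 times as many samples.

Current: n = 39, width = 8.25
New: n = 156, width ≈ 3.99

Width reduced by factor of 8.25/3.99 = 2.07.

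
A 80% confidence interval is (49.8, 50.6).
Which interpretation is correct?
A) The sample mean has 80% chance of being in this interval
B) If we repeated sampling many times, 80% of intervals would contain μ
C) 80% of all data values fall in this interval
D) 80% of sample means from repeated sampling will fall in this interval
B

A) Wrong — x̄ is observed and sits in the interval by construction.
B) Correct — this is the frequentist long-run coverage interpretation.
C) Wrong — a CI is about the parameter μ, not individual data values.
D) Wrong — coverage applies to intervals containing μ, not to future x̄ values.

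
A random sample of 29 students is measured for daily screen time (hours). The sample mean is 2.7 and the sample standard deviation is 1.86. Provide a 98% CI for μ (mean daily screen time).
(1.85, 3.55)

t-interval (σ unknown):
df = n - 1 = 28
t* = 2.467 for 98% confidence

Margin of error = t* · s/√n = 2.467 · 1.86/√29 = 0.85

CI: (1.85, 3.55)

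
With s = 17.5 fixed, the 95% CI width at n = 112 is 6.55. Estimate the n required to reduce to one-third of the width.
n ≈ 1008

CI width ∝ 1/√n
To reduce width by factor 3, need √n to grow by 3 → need 3² = 9 times as many samples.

Current: n = 112, width = 6.55
New: n = 1008, width ≈ 2.16

Width reduced by factor of 6.55/2.16 = 3.03.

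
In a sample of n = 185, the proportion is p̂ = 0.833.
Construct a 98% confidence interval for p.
(0.769, 0.897)

Proportion CI:
SE = √(p̂(1-p̂)/n) = √(0.833 · 0.167 / 185) = 0.02742

z* = 2.326
Margin = z* · SE = 2.326 · 0.02742 = 0.0638

CI: 0.833 ± 0.0638 = (0.769, 0.897)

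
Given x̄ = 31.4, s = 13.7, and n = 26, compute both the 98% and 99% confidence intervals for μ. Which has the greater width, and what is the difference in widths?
99% CI is wider by 1.63

df = 25
98% CI: t* = 2.485, (24.72, 38.08), width = 2 · t* · s/√n = 13.35
99% CI: t* = 2.787, (23.91, 38.89), width = 2 · t* · s/√n = 14.98

The 99% CI is wider by 14.98 - 13.35 = 1.63.
Higher confidence requires a wider interval.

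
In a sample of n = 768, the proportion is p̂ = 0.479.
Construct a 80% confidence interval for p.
(0.456, 0.502)

Proportion CI:
SE = √(p̂(1-p̂)/n) = √(0.479 · 0.521 / 768) = 0.01803

z* = 1.282
Margin = z* · SE = 1.282 · 0.01803 = 0.0231

CI: 0.479 ± 0.0231 = (0.456, 0.502)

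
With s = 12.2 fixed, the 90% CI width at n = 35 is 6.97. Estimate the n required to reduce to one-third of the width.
n ≈ 315

CI width ∝ 1/√n
To reduce width by factor 3, need √n to grow by 3 → need 3² = 9 times as many samples.

Current: n = 35, width = 6.97
New: n = 315, width ≈ 2.27

Width reduced by factor of 6.97/2.27 = 3.07.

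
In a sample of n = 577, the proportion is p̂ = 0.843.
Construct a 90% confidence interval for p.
(0.818, 0.868)

Proportion CI:
SE = √(p̂(1-p̂)/n) = √(0.843 · 0.157 / 577) = 0.01515

z* = 1.645
Margin = z* · SE = 1.645 · 0.01515 = 0.0249

CI: 0.843 ± 0.0249 = (0.818, 0.868)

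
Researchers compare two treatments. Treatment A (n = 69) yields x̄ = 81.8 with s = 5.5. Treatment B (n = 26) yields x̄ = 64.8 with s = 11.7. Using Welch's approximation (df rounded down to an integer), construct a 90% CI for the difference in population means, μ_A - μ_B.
(12.94, 21.06)

Difference: x̄₁ - x̄₂ = 17.00
SE = √(s₁²/n₁ + s₂²/n₂) = √(5.5²/69 + 11.7²/26) = 2.3882
df = 29.26 → 29 (Welch–Satterthwaite, rounded down)
t* = 1.699

CI: 17.00 ± 1.699 · 2.3882 = 17.00 ± 4.06 = (12.94, 21.06)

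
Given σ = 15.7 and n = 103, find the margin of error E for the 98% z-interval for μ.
Margin of error = 3.60

Margin of error = z* · σ/√n
= 2.326 · 15.7/√103
= 2.326 · 15.7/10.1489
= 3.60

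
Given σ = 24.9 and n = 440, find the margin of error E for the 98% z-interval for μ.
Margin of error = 2.76

Margin of error = z* · σ/√n
= 2.326 · 24.9/√440
= 2.326 · 24.9/20.9762
= 2.76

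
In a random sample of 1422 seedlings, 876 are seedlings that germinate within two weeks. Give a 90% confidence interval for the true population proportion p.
(0.595, 0.637)

Proportion CI:
p̂ = 876/1422 = 0.61603
SE = √(p̂(1-p̂)/n) = √(0.61603 · 0.38397 / 1422) = 0.01290

z* = 1.645
Margin = z* · SE = 1.645 · 0.01290 = 0.0212

CI: 0.61603 ± 0.0212 = (0.595, 0.637)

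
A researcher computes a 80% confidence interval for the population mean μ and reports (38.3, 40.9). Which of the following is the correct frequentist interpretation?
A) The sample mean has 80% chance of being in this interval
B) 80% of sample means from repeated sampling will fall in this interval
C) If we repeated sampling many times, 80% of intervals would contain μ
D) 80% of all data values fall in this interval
C

A) Wrong — x̄ is observed and sits in the interval by construction.
B) Wrong — coverage applies to intervals containing μ, not to future x̄ values.
C) Correct — this is the frequentist long-run coverage interpretation.
D) Wrong — a CI is about the parameter μ, not individual data values.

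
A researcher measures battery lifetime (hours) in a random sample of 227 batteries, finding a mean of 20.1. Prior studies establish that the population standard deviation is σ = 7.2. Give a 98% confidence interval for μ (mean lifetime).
(18.99, 21.21)

z-interval (σ known):
z* = 2.326 for 98% confidence

Margin of error = z* · σ/√n = 2.326 · 7.2/√227 = 1.11

CI: (20.1 - 1.11, 20.1 + 1.11) = (18.99, 21.21)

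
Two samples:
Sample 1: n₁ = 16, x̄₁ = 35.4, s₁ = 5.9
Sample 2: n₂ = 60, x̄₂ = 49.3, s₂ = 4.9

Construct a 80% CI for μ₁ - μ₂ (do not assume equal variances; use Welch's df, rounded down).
(-16.03, -11.77)

Difference: x̄₁ - x̄₂ = -13.90
SE = √(s₁²/n₁ + s₂²/n₂) = √(5.9²/16 + 4.9²/60) = 1.6049
df = 20.85 → 20 (Welch–Satterthwaite, rounded down)
t* = 1.325

CI: -13.90 ± 1.325 · 1.6049 = -13.90 ± 2.13 = (-16.03, -11.77)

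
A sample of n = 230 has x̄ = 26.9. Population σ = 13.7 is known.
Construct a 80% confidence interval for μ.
(25.74, 28.06)

z-interval (σ known):
z* = 1.282 for 80% confidence

Margin of error = z* · σ/√n = 1.282 · 13.7/√230 = 1.16

CI: (26.9 - 1.16, 26.9 + 1.16) = (25.74, 28.06)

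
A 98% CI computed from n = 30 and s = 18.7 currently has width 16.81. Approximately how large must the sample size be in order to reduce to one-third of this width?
n ≈ 270

CI width ∝ 1/√n
To reduce width by factor 3, need √n to grow by 3 → need 3² = 9 times as many samples.

Current: n = 30, width = 16.81
New: n = 270, width ≈ 5.33

Width reduced by factor of 16.81/5.33 = 3.15.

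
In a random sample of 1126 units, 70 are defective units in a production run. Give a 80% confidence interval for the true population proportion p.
(0.053, 0.071)

Proportion CI:
p̂ = 70/1126 = 0.06217
SE = √(p̂(1-p̂)/n) = √(0.06217 · 0.93783 / 1126) = 0.00720

z* = 1.282
Margin = z* · SE = 1.282 · 0.00720 = 0.0092

CI: 0.06217 ± 0.0092 = (0.053, 0.071)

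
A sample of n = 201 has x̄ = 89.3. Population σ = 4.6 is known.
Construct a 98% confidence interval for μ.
(88.55, 90.05)

z-interval (σ known):
z* = 2.326 for 98% confidence

Margin of error = z* · σ/√n = 2.326 · 4.6/√201 = 0.75

CI: (89.3 - 0.75, 89.3 + 0.75) = (88.55, 90.05)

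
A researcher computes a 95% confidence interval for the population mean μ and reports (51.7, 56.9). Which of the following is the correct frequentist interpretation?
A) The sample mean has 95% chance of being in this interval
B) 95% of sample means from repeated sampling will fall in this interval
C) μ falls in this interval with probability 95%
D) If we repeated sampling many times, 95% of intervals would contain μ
D

A) Wrong — x̄ is observed and sits in the interval by construction.
B) Wrong — coverage applies to intervals containing μ, not to future x̄ values.
C) Wrong — μ is fixed; the randomness lives in the interval, not in μ.
D) Correct — this is the frequentist long-run coverage interpretation.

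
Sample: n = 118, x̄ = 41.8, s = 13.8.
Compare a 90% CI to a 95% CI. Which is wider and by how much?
95% CI is wider by 0.82

df = 117
90% CI: t* = 1.658, (39.69, 43.91), width = 2 · t* · s/√n = 4.21
95% CI: t* = 1.980, (39.28, 44.32), width = 2 · t* · s/√n = 5.03

The 95% CI is wider by 5.03 - 4.21 = 0.82.
Higher confidence requires a wider interval.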